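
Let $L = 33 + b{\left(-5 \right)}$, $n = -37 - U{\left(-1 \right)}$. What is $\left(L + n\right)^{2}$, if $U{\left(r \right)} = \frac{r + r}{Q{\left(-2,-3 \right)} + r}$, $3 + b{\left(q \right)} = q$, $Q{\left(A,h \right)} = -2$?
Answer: $\frac{1444}{9} \approx 160.44$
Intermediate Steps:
$b{\left(q \right)} = -3 + q$
$U{\left(r \right)} = \frac{2 r}{-2 + r}$ ($U{\left(r \right)} = \frac{r + r}{-2 + r} = \frac{2 r}{-2 + r}$)
$n = - \frac{113}{3}$ ($n = -37 - 2 \left(-1\right) \frac{1}{-2 - 1} = -37 - 2 \left(-1\right) \frac{1}{-3} = -37 - 2 \left(-1\right) \left(- \frac{1}{3}\right) = -37 - \frac{2}{3} = - \frac{113}{3} \approx -37.667$)
$L = 25$ ($L = 33 - 8 = 25$)
$\left(L + n\right)^{2} = \left(25 - \frac{113}{3}\right)^{2} = \left(- \frac{38}{3}\right)^{2} = \frac{1444}{9}$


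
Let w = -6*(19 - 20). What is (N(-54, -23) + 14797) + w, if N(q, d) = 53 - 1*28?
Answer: 14828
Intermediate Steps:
w = 6 (w = -6*(-1) = 6)
N(q, d) = 25 (N(q, d) = 53 - 28 = 25)
(N(-54, -23) + 14797) + w = (25 + 14797) + 6 = 14822 + 6 = 14828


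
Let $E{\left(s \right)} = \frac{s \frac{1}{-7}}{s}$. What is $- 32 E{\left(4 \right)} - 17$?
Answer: $- \frac{87}{7} \approx -12.429$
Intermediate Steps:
$E{\left(s \right)} = - \frac{1}{7}$ ($E{\left(s \right)} = \frac{s \left(- \frac{1}{7}\right)}{s} = \frac{\left(- \frac{1}{7}\right) s}{s} = - \frac{1}{7}$)
$- 32 E{\left(4 \right)} - 17 = \left(-32\right) \left(- \frac{1}{7}\right) - 17 = \frac{32}{7} - 17 = - \frac{87}{7}$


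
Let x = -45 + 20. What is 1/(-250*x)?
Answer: 1/6250 ≈ 0.00016000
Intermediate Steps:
x = -25
1/(-250*x) = 1/(-250*(-25)) = 1/6250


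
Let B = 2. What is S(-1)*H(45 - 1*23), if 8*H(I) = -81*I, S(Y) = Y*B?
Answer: 891/2 ≈ 445.50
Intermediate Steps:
S(Y) = 2*Y (S(Y) = Y*2 = 2*Y)
H(I) = -81*I/8 (H(I) = (-81*I)/8 = -81*I/8)
S(-1)*H(45 - 1*23) = (2*(-1))*(-81*(45 - 1*23)/8) = -(-81)*(45 - 23)/4 = -(-81)*22/4 = -2*(-891/4) = 891/2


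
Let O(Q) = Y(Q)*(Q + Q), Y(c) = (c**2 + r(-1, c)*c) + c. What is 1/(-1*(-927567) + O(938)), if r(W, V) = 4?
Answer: 1/1660313351 ≈ 6.0230e-10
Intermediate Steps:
Y(c) = c**2 + 5*c (Y(c) = (c**2 + 4*c) + c = c**2 + 5*c)
O(Q) = 2*Q**2*(5 + Q) (O(Q) = (Q*(5 + Q))*(Q + Q) = (Q*(5 + Q))*(2*Q) = 2*Q**2*(5 + Q))
1/(-1*(-927567) + O(938)) = 1/(-1*(-927567) + 2*938**2*(5 + 938)) = 1/(927567 + 2*879844*943) = 1/(927567 + 1659385784) = 1/1660313351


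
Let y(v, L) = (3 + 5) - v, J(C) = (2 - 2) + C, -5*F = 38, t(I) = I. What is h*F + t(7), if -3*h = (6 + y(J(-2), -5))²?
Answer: 9833/15 ≈ 655.53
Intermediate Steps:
F = -38/5 (F = -⅕*38 = -38/5 ≈ -7.6000)
J(C) = C (J(C) = 0 + C = C)
y(v, L) = 8 - v
h = -256/3 (h = -(6 + (8 - 1*(-2)))²/3 = -(6 + (8 + 2))²/3 = -(6 + 10)²/3 = -⅓*16² = -⅓*256 = -256/3 ≈ -85.333)
h*F + t(7) = -256/3*(-38/5) + 7 = 9728/15 + 7 = 9833/15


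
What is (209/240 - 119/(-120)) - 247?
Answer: -19611/80 ≈ -245.14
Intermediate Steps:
(209/240 - 119/(-120)) - 247 = (209*(1/240) - 119*(-1/120)) - 247 = (209/240 + 119/120) - 247 = 149/80 - 247 = -19611/80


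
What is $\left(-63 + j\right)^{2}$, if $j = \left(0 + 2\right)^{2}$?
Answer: $3481$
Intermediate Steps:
$j = 4$ ($j = 2^{2} = 4$)
$\left(-63 + j\right)^{2} = \left(-63 + 4\right)^{2} = \left(-59\right)^{2} = 3481$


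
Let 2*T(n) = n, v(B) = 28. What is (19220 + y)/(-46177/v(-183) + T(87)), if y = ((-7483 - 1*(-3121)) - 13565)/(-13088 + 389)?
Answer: -6834595796/570934341 ≈ -11.971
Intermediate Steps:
T(n) = n/2
y = 17927/12699 (y = ((-7483 + 3121) - 13565)/(-12699) = (-4362 - 13565)*(-1/12699) = -17927*(-1/12699) = 17927/12699 ≈ 1.4117)
(19220 + y)/(-46177/v(-183) + T(87)) = (19220 + 17927/12699)/(-46177/28 + (½)*87) = 244092707/(12699*(-46177*1/28 + 87/2)) = 244092707/(12699*(-46177/28 + 87/2)) = 244092707/(12699*(-44959/28)) = (244092707/12699)*(-28/44959) = -6834595796/570934341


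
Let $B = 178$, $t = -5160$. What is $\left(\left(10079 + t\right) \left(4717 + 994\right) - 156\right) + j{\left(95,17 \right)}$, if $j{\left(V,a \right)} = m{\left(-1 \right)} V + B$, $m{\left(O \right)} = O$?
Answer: $28092336$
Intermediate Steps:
$j{\left(V,a \right)} = 178 - V$ ($j{\left(V,a \right)} = - V + 178 = 178 - V$)
$\left(\left(10079 + t\right) \left(4717 + 994\right) - 156\right) + j{\left(95,17 \right)} = \left(\left(10079 - 5160\right) \left(4717 + 994\right) - 156\right) + \left(178 - 95\right) = \left(4919 \cdot 5711 - 156\right) + \left(178 - 95\right) = \left(28092409 - 156\right) + 83 = 28092253 + 83 = 28092336$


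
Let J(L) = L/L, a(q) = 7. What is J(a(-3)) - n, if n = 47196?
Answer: -47195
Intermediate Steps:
J(L) = 1
J(a(-3)) - n = 1 - 1*47196 = 1 - 47196 = -47195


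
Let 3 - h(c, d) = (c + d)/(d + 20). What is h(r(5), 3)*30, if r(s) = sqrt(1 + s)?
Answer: 1980/23 - 30*sqrt(6)/23 ≈ 82.892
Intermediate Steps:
h(c, d) = 3 - (c + d)/(20 + d) (h(c, d) = 3 - (c + d)/(d + 20) = 3 - (c + d)/(20 + d))
h(r(5), 3)*30 = ((60 - sqrt(1 + 5) + 2*3)/(20 + 3))*30 = ((60 - sqrt(6) + 6)/23)*30 = ((66 - sqrt(6))/23)*30 = (66/23 - sqrt(6)/23)*30 = 1980/23 - 30*sqrt(6)/23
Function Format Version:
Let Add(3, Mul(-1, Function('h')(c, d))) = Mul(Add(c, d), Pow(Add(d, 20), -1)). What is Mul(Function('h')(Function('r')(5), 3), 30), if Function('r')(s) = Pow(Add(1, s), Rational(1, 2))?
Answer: Add(Rational(1980, 23), Mul(Rational(-30, 23), Pow(6, Rational(1, 2)))) ≈ 82.892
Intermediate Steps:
Function('h')(c, d) = Add(3, Mul(-1, Pow(Add(20, d), -1), Add(c, d))) (Function('h')(c, d) = Add(3, Mul(-1, Mul(Add(c, d), Pow(Add(d, 20), -1)))) = Add(3, Mul(-1, Mul(Add(c, d), Pow(Add(20, d), -1)))) = Add(3, Mul(-1, Mul(Pow(Add(20, d), -1), Add(c, d)))) = Add(3, Mul(-1, Pow(Add(20, d), -1), Add(c, d))))
Mul(Function('h')(Function('r')(5), 3), 30) = Mul(Mul(Pow(Add(20, 3), -1), Add(60, Mul(-1, Pow(Add(1, 5), Rational(1, 2))), Mul(2, 3))), 30) = Mul(Mul(Pow(23, -1), Add(60, Mul(-1, Pow(6, Rational(1, 2))), 6)), 30) = Mul(Mul(Rational(1, 23), Add(66, Mul(-1, Pow(6, Rational(1, 2))))), 30) = Mul(Add(Rational(66, 23), Mul(Rational(-1, 23), Pow(6, Rational(1, 2)))), 30) = Add(Rational(1980, 23), Mul(Rational(-30, 23), Pow(6, Rational(1, 2))))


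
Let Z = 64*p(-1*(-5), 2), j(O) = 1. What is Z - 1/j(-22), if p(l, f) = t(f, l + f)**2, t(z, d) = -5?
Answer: 1599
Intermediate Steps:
p(l, f) = 25 (p(l, f) = (-5)**2 = 25)
Z = 1600 (Z = 64*25 = 1600)
Z - 1/j(-22) = 1600 - 1/1 = 1600 - 1*1 = 1600 - 1 = 1599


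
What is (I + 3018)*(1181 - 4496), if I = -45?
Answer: -9855495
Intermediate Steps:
(I + 3018)*(1181 - 4496) = (-45 + 3018)*(1181 - 4496) = 2973*(-3315) = -9855495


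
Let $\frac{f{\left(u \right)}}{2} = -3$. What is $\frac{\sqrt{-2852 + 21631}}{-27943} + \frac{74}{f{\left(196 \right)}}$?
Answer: $- \frac{37}{3} - \frac{\sqrt{18779}}{27943} \approx -12.338$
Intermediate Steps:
$f{\left(u \right)} = -6$ ($f{\left(u \right)} = 2 \left(-3\right) = -6$)
$\frac{\sqrt{-2852 + 21631}}{-27943} + \frac{74}{f{\left(196 \right)}} = \frac{\sqrt{-2852 + 21631}}{-27943} + \frac{74}{-6} = \sqrt{18779} \left(- \frac{1}{27943}\right) + 74 \left(- \frac{1}{6}\right) = - \frac{\sqrt{18779}}{27943} - \frac{37}{3} = - \frac{37}{3} - \frac{\sqrt{18779}}{27943}$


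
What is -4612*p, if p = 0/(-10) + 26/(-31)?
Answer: 119912/31 ≈ 3868.1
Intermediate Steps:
p = -26/31 (p = 0*(-1/10) + 26*(-1/31) = 0 - 26/31 = -26/31 ≈ -0.83871)
-4612*p = -4612*(-26/31) = 119912/31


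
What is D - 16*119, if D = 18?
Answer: -1886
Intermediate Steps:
D - 16*119 = 18 - 16*119 = 18 - 1904 = -1886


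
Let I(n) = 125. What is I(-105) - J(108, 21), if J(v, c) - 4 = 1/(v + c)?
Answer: 15608/129 ≈ 120.99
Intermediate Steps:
J(v, c) = 4 + 1/(c + v) (J(v, c) = 4 + 1/(v + c) = 4 + 1/(c + v))
I(-105) - J(108, 21) = 125 - (1 + 4*21 + 4*108)/(21 + 108) = 125 - (1 + 84 + 432)/129 = 125 - 517/129 = 15608/129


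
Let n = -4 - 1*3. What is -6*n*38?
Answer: 1596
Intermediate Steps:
n = -7 (n = -4 - 3 = -7)
-6*n*38 = -6*(-7)*38 = 42*38 = 1596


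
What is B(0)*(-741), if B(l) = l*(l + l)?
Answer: 0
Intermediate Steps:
B(l) = 2*l**2 (B(l) = l*(2*l) = 2*l**2)
B(0)*(-741) = (2*0**2)*(-741) = (2*0)*(-741) = 0*(-741) = 0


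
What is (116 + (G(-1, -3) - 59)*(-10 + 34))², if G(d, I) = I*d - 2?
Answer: 1628176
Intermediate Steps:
G(d, I) = -2 + I*d
(116 + (G(-1, -3) - 59)*(-10 + 34))² = (116 + ((-2 - 3*(-1)) - 59)*(-10 + 34))² = (116 + ((-2 + 3) - 59)*24)² = (116 + (1 - 59)*24)² = (116 - 58*24)² = (116 - 1392)² = (-1276)² = 1628176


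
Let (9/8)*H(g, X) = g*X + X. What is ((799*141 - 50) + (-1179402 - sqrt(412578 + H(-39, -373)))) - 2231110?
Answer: -3297903 - sqrt(3826594)/3 ≈ -3.2986e+6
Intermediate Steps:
H(g, X) = 8*X/9 + 8*X*g/9 (H(g, X) = 8*(g*X + X)/9 = 8*(X*g + X)/9 = 8*(X + X*g)/9 = 8*X/9 + 8*X*g/9)
((799*141 - 50) + (-1179402 - sqrt(412578 + H(-39, -373)))) - 2231110 = ((799*141 - 50) + (-1179402 - sqrt(412578 + (8/9)*(-373)*(1 - 39)))) - 2231110 = ((112659 - 50) + (-1179402 - sqrt(412578 + (8/9)*(-373)*(-38)))) - 2231110 = (112609 + (-1179402 - sqrt(412578 + 113392/9))) - 2231110 = (112609 + (-1179402 - sqrt(3826594/9))) - 2231110 = (112609 + (-1179402 - sqrt(3826594)/3)) - 2231110 = (-1066793 - sqrt(3826594)/3) - 2231110 = -3297903 - sqrt(3826594)/3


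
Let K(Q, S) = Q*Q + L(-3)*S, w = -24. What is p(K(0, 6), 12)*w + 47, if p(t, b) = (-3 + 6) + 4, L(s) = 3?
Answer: -121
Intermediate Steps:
K(Q, S) = Q² + 3*S (K(Q, S) = Q*Q + 3*S = Q² + 3*S)
p(t, b) = 7 (p(t, b) = 3 + 4 = 7)
p(K(0, 6), 12)*w + 47 = 7*(-24) + 47 = -168 + 47 = -121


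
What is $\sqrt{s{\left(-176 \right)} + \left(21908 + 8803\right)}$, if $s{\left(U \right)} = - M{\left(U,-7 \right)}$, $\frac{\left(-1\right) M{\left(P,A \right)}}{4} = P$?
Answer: $\sqrt{30007} \approx 173.23$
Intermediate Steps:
$M{\left(P,A \right)} = - 4 P$
$s{\left(U \right)} = 4 U$ ($s{\left(U \right)} = - \left(-4\right) U = 4 U$)
$\sqrt{s{\left(-176 \right)} + \left(21908 + 8803\right)} = \sqrt{4 \left(-176\right) + \left(21908 + 8803\right)} = \sqrt{-704 + 30711} = \sqrt{30007}$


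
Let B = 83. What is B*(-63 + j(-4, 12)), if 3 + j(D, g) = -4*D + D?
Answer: -4482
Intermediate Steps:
j(D, g) = -3 - 3*D (j(D, g) = -3 + (-4*D + D) = -3 - 3*D)
B*(-63 + j(-4, 12)) = 83*(-63 + (-3 - 3*(-4))) = 83*(-63 + (-3 + 12)) = 83*(-63 + 9) = 83*(-54) = -4482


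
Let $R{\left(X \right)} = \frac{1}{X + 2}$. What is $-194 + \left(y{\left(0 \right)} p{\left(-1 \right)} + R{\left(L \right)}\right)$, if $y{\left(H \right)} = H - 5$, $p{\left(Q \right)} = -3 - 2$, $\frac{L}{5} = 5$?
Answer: $- \frac{4562}{27} \approx -168.96$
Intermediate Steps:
$L = 25$ ($L = 5 \cdot 5 = 25$)
$p{\left(Q \right)} = -5$
$y{\left(H \right)} = -5 + H$
$R{\left(X \right)} = \frac{1}{2 + X}$
$-194 + \left(y{\left(0 \right)} p{\left(-1 \right)} + R{\left(L \right)}\right) = -194 + \left(\left(-5 + 0\right) \left(-5\right) + \frac{1}{2 + 25}\right) = -194 + \left(\left(-5\right) \left(-5\right) + \frac{1}{27}\right) = -194 + \left(25 + \frac{1}{27}\right) = -194 + \frac{676}{27} = - \frac{4562}{27}$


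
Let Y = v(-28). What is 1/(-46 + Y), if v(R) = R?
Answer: -1/74 ≈ -0.013514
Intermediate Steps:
Y = -28
1/(-46 + Y) = 1/(-46 - 28) = 1/(-74) = -1/74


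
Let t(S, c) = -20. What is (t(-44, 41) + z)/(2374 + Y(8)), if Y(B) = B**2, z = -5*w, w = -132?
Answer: 320/1219 ≈ 0.26251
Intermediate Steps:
z = 660 (z = -5*(-132) = 660)
(t(-44, 41) + z)/(2374 + Y(8)) = (-20 + 660)/(2374 + 8**2) = 640/(2374 + 64) = 640/2438 = 640*(1/2438) = 320/1219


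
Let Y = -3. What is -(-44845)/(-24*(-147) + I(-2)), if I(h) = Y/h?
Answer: 89690/7059 ≈ 12.706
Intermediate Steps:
I(h) = -3/h
-(-44845)/(-24*(-147) + I(-2)) = -(-44845)/(-24*(-147) - 3/(-2)) = -(-44845)/(3528 - 3*(-½)) = -(-44845)/(3528 + 3/2) = -(-44845)/7059/2 = -(-44845)*2/7059 = -1*(-89690/7059) = 89690/7059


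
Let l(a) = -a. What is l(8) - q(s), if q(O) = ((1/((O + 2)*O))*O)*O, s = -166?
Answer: -739/82 ≈ -9.0122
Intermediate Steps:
q(O) = O/(2 + O) (q(O) = ((1/((2 + O)*O))*O)*O = ((1/(O*(2 + O)))*O)*O = O/(2 + O))
l(8) - q(s) = -1*8 - (-166)/(2 - 166) = -8 - (-166)/(-164) = -8 - (-166)*(-1)/164 = -8 - 1*83/82 = -8 - 83/82 = -739/82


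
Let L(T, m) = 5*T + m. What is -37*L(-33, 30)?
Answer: 4995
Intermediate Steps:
L(T, m) = m + 5*T
-37*L(-33, 30) = -37*(30 + 5*(-33)) = -37*(30 - 165) = -37*(-135) = 4995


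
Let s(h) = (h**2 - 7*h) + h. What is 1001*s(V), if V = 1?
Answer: -5005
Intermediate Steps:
s(h) = h**2 - 6*h
1001*s(V) = 1001*(1*(-6 + 1)) = 1001*(1*(-5)) = 1001*(-5) = -5005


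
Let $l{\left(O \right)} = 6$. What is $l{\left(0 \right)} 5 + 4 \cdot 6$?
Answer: $54$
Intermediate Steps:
$l{\left(0 \right)} 5 + 4 \cdot 6 = 6 \cdot 5 + 4 \cdot 6 = 30 + 24 = 54$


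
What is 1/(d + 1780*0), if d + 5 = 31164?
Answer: 1/31159 ≈ 3.2093e-5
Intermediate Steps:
d = 31159 (d = -5 + 31164 = 31159)
1/(d + 1780*0) = 1/(31159 + 1780*0) = 1/(31159 + 0) = 1/31159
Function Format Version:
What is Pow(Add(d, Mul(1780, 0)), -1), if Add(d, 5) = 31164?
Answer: Rational(1, 31159) ≈ 3.2093e-5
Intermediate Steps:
d = 31159 (d = Add(-5, 31164) = 31159)
Pow(Add(d, Mul(1780, 0)), -1) = Pow(Add(31159, Mul(1780, 0)), -1) = Pow(Add(31159, 0), -1) = Pow(31159, -1) = Rational(1, 31159)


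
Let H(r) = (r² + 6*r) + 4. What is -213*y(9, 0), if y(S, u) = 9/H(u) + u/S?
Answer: -1917/4 ≈ -479.25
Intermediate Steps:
H(r) = 4 + r² + 6*r
y(S, u) = 9/(4 + u² + 6*u) + u/S
-213*y(9, 0) = -213*(9/(4 + 0² + 6*0) + 0/9) = -213*(9/(4 + 0 + 0) + 0*(⅑)) = -213*(9/4 + 0) = -213*9/4 = -1917/4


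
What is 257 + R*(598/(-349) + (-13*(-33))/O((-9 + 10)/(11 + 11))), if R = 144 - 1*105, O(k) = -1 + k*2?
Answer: -63566599/3490 ≈ -18214.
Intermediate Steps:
O(k) = -1 + 2*k
R = 39 (R = 144 - 105 = 39)
257 + R*(598/(-349) + (-13*(-33))/O((-9 + 10)/(11 + 11))) = 257 + 39*(598/(-349) + (-13*(-33))/(-1 + 2*((-9 + 10)/(11 + 11)))) = 257 + 39*(598*(-1/349) + 429/(-1 + 2*(1/22))) = 257 + 39*(-598/349 + 429/(-1 + 2*(1*(1/22)))) = 257 + 39*(-598/349 + 429/(-1 + 2*(1/22))) = 257 + 39*(-598/349 + 429/(-1 + 1/11)) = 257 + 39*(-598/349 + 429/(-10/11)) = 257 + 39*(-598/349 + 429*(-11/10)) = 257 + 39*(-598/349 - 4719/10) = 257 + 39*(-1652911/3490) = 257 - 64463529/3490 = -63566599/3490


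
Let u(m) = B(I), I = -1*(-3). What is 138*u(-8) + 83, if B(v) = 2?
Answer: 359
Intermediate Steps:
I = 3
u(m) = 2
138*u(-8) + 83 = 138*2 + 83 = 276 + 83 = 359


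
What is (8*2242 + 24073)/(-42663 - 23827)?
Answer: -42009/66490 ≈ -0.63181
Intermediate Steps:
(8*2242 + 24073)/(-42663 - 23827) = (17936 + 24073)/(-66490) = 42009*(-1/66490) = -42009/66490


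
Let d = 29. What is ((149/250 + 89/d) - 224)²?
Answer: 2551779410041/52562500 ≈ 48548.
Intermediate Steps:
((149/250 + 89/d) - 224)² = ((149/250 + 89/29) - 224)² = (26571/7250 - 224)² = (-1597429/7250)² = 2551779410041/52562500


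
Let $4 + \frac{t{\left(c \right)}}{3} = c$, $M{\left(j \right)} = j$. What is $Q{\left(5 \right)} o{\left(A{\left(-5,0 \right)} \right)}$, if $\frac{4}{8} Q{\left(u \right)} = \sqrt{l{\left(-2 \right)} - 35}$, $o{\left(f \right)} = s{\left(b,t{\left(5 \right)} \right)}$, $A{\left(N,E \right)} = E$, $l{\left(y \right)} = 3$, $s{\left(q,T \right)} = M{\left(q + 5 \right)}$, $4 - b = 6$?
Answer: $24 i \sqrt{2} \approx 33.941 i$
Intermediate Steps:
$t{\left(c \right)} = -12 + 3 c$
$b = -2$ ($b = 4 - 6 = -2$)
$s{\left(q,T \right)} = 5 + q$ ($s{\left(q,T \right)} = q + 5 = 5 + q$)
$o{\left(f \right)} = 3$ ($o{\left(f \right)} = 5 - 2 = 3$)
$Q{\left(u \right)} = 8 i \sqrt{2}$ ($Q{\left(u \right)} = 2 \sqrt{3 - 35} = 2 \sqrt{-32} = 2 \cdot 4 i \sqrt{2} = 8 i \sqrt{2}$)
$Q{\left(5 \right)} o{\left(A{\left(-5,0 \right)} \right)} = 8 i \sqrt{2} \cdot 3 = 24 i \sqrt{2}$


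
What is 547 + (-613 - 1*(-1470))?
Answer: 1404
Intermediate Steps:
547 + (-613 - 1*(-1470)) = 547 + (-613 + 1470) = 547 + 857 = 1404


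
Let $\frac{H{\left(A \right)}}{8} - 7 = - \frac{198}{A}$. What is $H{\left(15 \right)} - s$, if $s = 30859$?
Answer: $- \frac{154543}{5} \approx -30909.0$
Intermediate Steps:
$H{\left(A \right)} = 56 - \frac{1584}{A}$ ($H{\left(A \right)} = 56 + 8 \left(- \frac{198}{A}\right) = 56 - \frac{1584}{A}$)
$H{\left(15 \right)} - s = \left(56 - \frac{1584}{15}\right) - 30859 = \left(56 - \frac{528}{5}\right) - 30859 = - \frac{248}{5} - 30859 = - \frac{154543}{5}$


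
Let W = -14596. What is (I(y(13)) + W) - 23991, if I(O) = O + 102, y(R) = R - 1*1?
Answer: -38473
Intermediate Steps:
y(R) = -1 + R (y(R) = R - 1 = -1 + R)
I(O) = 102 + O
(I(y(13)) + W) - 23991 = ((102 + (-1 + 13)) - 14596) - 23991 = ((102 + 12) - 14596) - 23991 = (114 - 14596) - 23991 = -14482 - 23991 = -38473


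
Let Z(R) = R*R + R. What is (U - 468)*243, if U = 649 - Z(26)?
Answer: -126603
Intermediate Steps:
Z(R) = R + R² (Z(R) = R² + R = R + R²)
U = -53 (U = 649 - 26*(1 + 26) = 649 - 26*27 = 649 - 1*702 = 649 - 702 = -53)
(U - 468)*243 = (-53 - 468)*243 = -521*243 = -126603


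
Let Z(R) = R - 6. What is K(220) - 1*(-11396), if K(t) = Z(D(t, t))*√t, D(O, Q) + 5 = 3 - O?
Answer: 11396 - 456*√55 ≈ 8014.2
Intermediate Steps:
D(O, Q) = -2 - O (D(O, Q) = -5 + (3 - O) = -2 - O)
Z(R) = -6 + R
K(t) = √t*(-8 - t) (K(t) = (-6 + (-2 - t))*√t = (-8 - t)*√t = √t*(-8 - t))
K(220) - 1*(-11396) = √220*(-8 - 1*220) - 1*(-11396) = (2*√55)*(-8 - 220) + 11396 = (2*√55)*(-228) + 11396 = -456*√55 + 11396 = 11396 - 456*√55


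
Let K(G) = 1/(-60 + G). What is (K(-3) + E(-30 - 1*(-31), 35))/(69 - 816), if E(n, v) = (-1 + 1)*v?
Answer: 1/47061 ≈ 2.1249e-5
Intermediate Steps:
E(n, v) = 0 (E(n, v) = 0*v = 0)
(K(-3) + E(-30 - 1*(-31), 35))/(69 - 816) = (1/(-60 - 3) + 0)/(69 - 816) = (1/(-63) + 0)/(-747) = (-1/63 + 0)*(-1/747) = -1/63*(-1/747) = 1/47061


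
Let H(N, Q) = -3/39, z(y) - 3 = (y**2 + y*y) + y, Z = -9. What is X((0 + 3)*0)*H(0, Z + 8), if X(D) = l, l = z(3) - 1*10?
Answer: -14/13 ≈ -1.0769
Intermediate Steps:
z(y) = 3 + y + 2*y**2 (z(y) = 3 + ((y**2 + y*y) + y) = 3 + ((y**2 + y**2) + y) = 3 + (2*y**2 + y) = 3 + (y + 2*y**2) = 3 + y + 2*y**2)
l = 14 (l = (3 + 3 + 2*3**2) - 1*10 = (3 + 3 + 2*9) - 10 = (3 + 3 + 18) - 10 = 24 - 10 = 14)
X(D) = 14
H(N, Q) = -1/13 (H(N, Q) = -3*1/39 = -1/13)
X((0 + 3)*0)*H(0, Z + 8) = 14*(-1/13) = -14/13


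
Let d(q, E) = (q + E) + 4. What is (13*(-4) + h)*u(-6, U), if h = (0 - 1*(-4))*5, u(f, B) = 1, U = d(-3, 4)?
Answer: -32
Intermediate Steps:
d(q, E) = 4 + E + q (d(q, E) = (E + q) + 4 = 4 + E + q)
U = 5 (U = 4 + 4 - 3 = 5)
h = 20 (h = (0 + 4)*5 = 4*5 = 20)
(13*(-4) + h)*u(-6, U) = (13*(-4) + 20)*1 = (-52 + 20)*1 = -32*1 = -32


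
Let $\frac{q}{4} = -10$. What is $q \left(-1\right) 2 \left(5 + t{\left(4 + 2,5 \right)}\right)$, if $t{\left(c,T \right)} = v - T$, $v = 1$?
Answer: $80$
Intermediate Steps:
$q = -40$ ($q = 4 \left(-10\right) = -40$)
$t{\left(c,T \right)} = 1 - T$
$q \left(-1\right) 2 \left(5 + t{\left(4 + 2,5 \right)}\right) = \left(-40\right) \left(-1\right) 2 \left(5 + \left(1 - 5\right)\right) = 40 \cdot 2 \left(5 + \left(1 - 5\right)\right) = 40 \cdot 2 \left(5 - 4\right) = 40 \cdot 2 \cdot 1 = 40 \cdot 2 = 80$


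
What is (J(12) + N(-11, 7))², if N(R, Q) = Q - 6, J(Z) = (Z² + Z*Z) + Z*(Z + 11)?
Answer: 319225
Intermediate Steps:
J(Z) = 2*Z² + Z*(11 + Z) (J(Z) = (Z² + Z²) + Z*(11 + Z) = 2*Z² + Z*(11 + Z))
N(R, Q) = -6 + Q
(J(12) + N(-11, 7))² = (12*(11 + 3*12) + (-6 + 7))² = (12*(11 + 36) + 1)² = (12*47 + 1)² = (564 + 1)² = 565² = 319225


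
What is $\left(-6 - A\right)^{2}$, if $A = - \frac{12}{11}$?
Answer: $\frac{2916}{121} \approx 24.099$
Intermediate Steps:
$A = - \frac{12}{11}$ ($A = \left(-12\right) \frac{1}{11} = - \frac{12}{11} \approx -1.0909$)
$\left(-6 - A\right)^{2} = \left(-6 - - \frac{12}{11}\right)^{2} = \left(-6 + \frac{12}{11}\right)^{2} = \left(- \frac{54}{11}\right)^{2} = \frac{2916}{121}$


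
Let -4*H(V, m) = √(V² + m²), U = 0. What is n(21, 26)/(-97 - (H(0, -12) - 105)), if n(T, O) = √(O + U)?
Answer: √26/11 ≈ 0.46355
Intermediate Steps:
n(T, O) = √O (n(T, O) = √(O + 0) = √O)
H(V, m) = -√(V² + m²)/4
n(21, 26)/(-97 - (H(0, -12) - 105)) = √26/(-97 - (-√(0² + (-12)²)/4 - 105)) = √26/(-97 - (-√(0 + 144)/4 - 105)) = √26/(-97 - (-√144/4 - 105)) = √26/(-97 - (-¼*12 - 105)) = √26/(-97 - (-3 - 105)) = √26/(-97 - 1*(-108)) = √26/(-97 + 108) = √26/11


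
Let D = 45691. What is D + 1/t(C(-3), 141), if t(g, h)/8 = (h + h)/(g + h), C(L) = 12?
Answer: 34359683/752 ≈ 45691.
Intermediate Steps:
t(g, h) = 16*h/(g + h) (t(g, h) = 8*((h + h)/(g + h)) = 8*((2*h)/(g + h)) = 8*(2*h/(g + h)) = 16*h/(g + h))
D + 1/t(C(-3), 141) = 45691 + 1/(16*141/(12 + 141)) = 45691 + 1/(16*141/153) = 45691 + 1/(16*141*(1/153)) = 45691 + 1/(752/51) = 45691 + 51/752 = 34359683/752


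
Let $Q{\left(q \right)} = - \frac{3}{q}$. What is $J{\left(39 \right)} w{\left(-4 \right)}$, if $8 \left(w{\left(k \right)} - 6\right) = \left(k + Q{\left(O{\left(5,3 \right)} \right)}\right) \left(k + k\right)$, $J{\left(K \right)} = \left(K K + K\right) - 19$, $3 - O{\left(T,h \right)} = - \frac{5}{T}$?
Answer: $\frac{66263}{4} \approx 16566.0$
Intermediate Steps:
$O{\left(T,h \right)} = 3 + \frac{5}{T}$ ($O{\left(T,h \right)} = 3 - - \frac{5}{T} = 3 + \frac{5}{T}$)
$J{\left(K \right)} = -19 + K + K^{2}$ ($J{\left(K \right)} = \left(K^{2} + K\right) - 19 = \left(K + K^{2}\right) - 19 = -19 + K + K^{2}$)
$w{\left(k \right)} = 6 + \frac{k \left(- \frac{3}{4} + k\right)}{4}$ ($w{\left(k \right)} = 6 + \frac{\left(k - \frac{3}{3 + \frac{5}{5}}\right) \left(k + k\right)}{8} = 6 + \frac{\left(k - \frac{3}{3 + 5 \cdot \frac{1}{5}}\right) 2 k}{8} = 6 + \frac{\left(k - \frac{3}{3 + 1}\right) 2 k}{8} = 6 + \frac{\left(k - \frac{3}{4}\right) 2 k}{8} = 6 + \frac{\left(- \frac{3}{4} + k\right) 2 k}{8} = 6 + \frac{2 k \left(- \frac{3}{4} + k\right)}{8} = 6 + \frac{k \left(- \frac{3}{4} + k\right)}{4}$)
$J{\left(39 \right)} w{\left(-4 \right)} = \left(-19 + 39 + 39^{2}\right) \left(6 - - \frac{3}{4} + \frac{\left(-4\right)^{2}}{4}\right) = \left(-19 + 39 + 1521\right) \left(6 + \frac{3}{4} + \frac{1}{4} \cdot 16\right) = 1541 \left(6 + \frac{3}{4} + 4\right) = 1541 \cdot \frac{43}{4} = \frac{66263}{4}$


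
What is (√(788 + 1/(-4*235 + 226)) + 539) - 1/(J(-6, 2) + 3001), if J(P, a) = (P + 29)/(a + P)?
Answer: 6457755/11981 + √401718534/714 ≈ 567.07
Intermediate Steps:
J(P, a) = (29 + P)/(P + a)
(√(788 + 1/(-4*235 + 226)) + 539) - 1/(J(-6, 2) + 3001) = (√(788 + 1/(-4*235 + 226)) + 539) - 1/((29 - 6)/(-6 + 2) + 3001) = (√(788 + 1/(-940 + 226)) + 539) - 1/(23/(-4) + 3001) = (√(788 + 1/(-714)) + 539) - 1/(-¼*23 + 3001) = (√(788 - 1/714) + 539) - 1/(-23/4 + 3001) = (√(562631/714) + 539) - 1/11981/4 = (√401718534/714 + 539) - 1*4/11981 = (539 + √401718534/714) - 4/11981 = 6457755/11981 + √401718534/714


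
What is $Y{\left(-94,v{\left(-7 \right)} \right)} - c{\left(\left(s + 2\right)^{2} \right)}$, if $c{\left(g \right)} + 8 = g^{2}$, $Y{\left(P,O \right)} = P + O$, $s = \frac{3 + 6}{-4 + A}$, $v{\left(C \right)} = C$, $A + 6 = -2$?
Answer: $- \frac{24433}{256} \approx -95.441$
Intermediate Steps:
$A = -8$ ($A = -6 - 2 = -8$)
$s = - \frac{3}{4}$ ($s = \frac{3 + 6}{-4 - 8} = \frac{9}{-12} = 9 \left(- \frac{1}{12}\right) = - \frac{3}{4} \approx -0.75$)
$Y{\left(P,O \right)} = O + P$
$c{\left(g \right)} = -8 + g^{2}$
$Y{\left(-94,v{\left(-7 \right)} \right)} - c{\left(\left(s + 2\right)^{2} \right)} = \left(-7 - 94\right) - \left(-8 + \left(\left(- \frac{3}{4} + 2\right)^{2}\right)^{2}\right) = -101 - \left(-8 + \left(\left(\frac{5}{4}\right)^{2}\right)^{2}\right) = -101 - \left(-8 + \left(\frac{25}{16}\right)^{2}\right) = -101 - \left(-8 + \frac{625}{256}\right) = -101 - - \frac{1423}{256} = -101 + \frac{1423}{256} = - \frac{24433}{256}$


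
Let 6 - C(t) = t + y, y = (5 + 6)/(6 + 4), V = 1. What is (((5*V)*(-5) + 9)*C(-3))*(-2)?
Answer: 1264/5 ≈ 252.80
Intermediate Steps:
y = 11/10 ≈ 1.1000
C(t) = 49/10 - t (C(t) = 6 - (t + 11/10) = 6 - (11/10 + t) = 6 + (-11/10 - t) = 49/10 - t)
(((5*V)*(-5) + 9)*C(-3))*(-2) = (((5*1)*(-5) + 9)*(49/10 - 1*(-3)))*(-2) = ((5*(-5) + 9)*(49/10 + 3))*(-2) = ((-25 + 9)*(79/10))*(-2) = -16*79/10*(-2) = -632/5*(-2) = 1264/5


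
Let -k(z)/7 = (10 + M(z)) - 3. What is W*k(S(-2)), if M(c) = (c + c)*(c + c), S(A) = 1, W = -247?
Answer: 19019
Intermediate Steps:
M(c) = 4*c**2 (M(c) = (2*c)*(2*c) = 4*c**2)
k(z) = -49 - 28*z**2 (k(z) = -7*((10 + 4*z**2) - 3) = -7*(7 + 4*z**2) = -49 - 28*z**2)
W*k(S(-2)) = -247*(-49 - 28*1**2) = -247*(-49 - 28*1) = -247*(-49 - 28) = -247*(-77) = 19019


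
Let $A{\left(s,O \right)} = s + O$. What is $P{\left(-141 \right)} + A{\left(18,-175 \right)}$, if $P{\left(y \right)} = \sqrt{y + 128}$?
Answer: $-157 + i \sqrt{13} \approx -157.0 + 3.6056 i$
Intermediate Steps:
$A{\left(s,O \right)} = O + s$
$P{\left(y \right)} = \sqrt{128 + y}$
$P{\left(-141 \right)} + A{\left(18,-175 \right)} = \sqrt{128 - 141} + \left(-175 + 18\right) = \sqrt{-13} - 157 = i \sqrt{13} - 157 = -157 + i \sqrt{13}$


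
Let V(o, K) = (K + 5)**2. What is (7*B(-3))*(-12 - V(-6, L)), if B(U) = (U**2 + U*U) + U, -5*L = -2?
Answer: -21609/5 ≈ -4321.8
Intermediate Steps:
L = 2/5 (L = -1/5*(-2) = 2/5 ≈ 0.40000)
V(o, K) = (5 + K)**2
B(U) = U + 2*U**2 (B(U) = (U**2 + U**2) + U = 2*U**2 + U = U + 2*U**2)
(7*B(-3))*(-12 - V(-6, L)) = (7*(-3*(1 + 2*(-3))))*(-12 - (5 + 2/5)**2) = (7*(-3*(1 - 6)))*(-12 - (27/5)**2) = (7*(-3*(-5)))*(-12 - 1*729/25) = (7*15)*(-12 - 729/25) = 105*(-1029/25) = -21609/5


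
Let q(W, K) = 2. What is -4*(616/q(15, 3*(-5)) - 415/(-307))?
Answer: -379884/307 ≈ -1237.4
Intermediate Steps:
-4*(616/q(15, 3*(-5)) - 415/(-307)) = -4*(616/2 - 415/(-307)) = -4*(616*(1/2) - 415*(-1/307)) = -4*(308 + 415/307) = -4*94971/307 = -379884/307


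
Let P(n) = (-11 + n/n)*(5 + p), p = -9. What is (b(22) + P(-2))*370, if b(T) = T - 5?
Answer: 21090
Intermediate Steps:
P(n) = 40 (P(n) = (-11 + n/n)*(5 - 9) = (-11 + 1)*(-4) = -10*(-4) = 40)
b(T) = -5 + T
(b(22) + P(-2))*370 = ((-5 + 22) + 40)*370 = (17 + 40)*370 = 57*370 = 21090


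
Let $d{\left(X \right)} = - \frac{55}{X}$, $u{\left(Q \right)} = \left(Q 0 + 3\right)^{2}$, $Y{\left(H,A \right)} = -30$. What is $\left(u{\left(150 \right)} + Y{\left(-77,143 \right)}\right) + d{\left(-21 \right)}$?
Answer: $- \frac{386}{21} \approx -18.381$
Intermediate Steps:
$u{\left(Q \right)} = 9$ ($u{\left(Q \right)} = \left(0 + 3\right)^{2} = 3^{2} = 9$)
$\left(u{\left(150 \right)} + Y{\left(-77,143 \right)}\right) + d{\left(-21 \right)} = \left(9 - 30\right) - \frac{55}{-21} = -21 - - \frac{55}{21} = -21 + \frac{55}{21} = - \frac{386}{21}$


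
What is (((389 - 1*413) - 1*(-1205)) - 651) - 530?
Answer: 0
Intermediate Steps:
(((389 - 1*413) - 1*(-1205)) - 651) - 530 = (((389 - 413) + 1205) - 651) - 530 = ((-24 + 1205) - 651) - 530 = (1181 - 651) - 530 = 530 - 530 = 0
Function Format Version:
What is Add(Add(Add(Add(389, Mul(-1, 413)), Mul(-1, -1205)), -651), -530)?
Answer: 0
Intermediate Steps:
Add(Add(Add(Add(389, Mul(-1, 413)), Mul(-1, -1205)), -651), -530) = Add(Add(Add(Add(389, -413), 1205), -651), -530) = Add(Add(Add(-24, 1205), -651), -530) = Add(Add(1181, -651), -530) = Add(530, -530) = 0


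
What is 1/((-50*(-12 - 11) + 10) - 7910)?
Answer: -1/6750 ≈ -0.00014815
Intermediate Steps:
1/((-50*(-12 - 11) + 10) - 7910) = 1/((-50*(-23) + 10) - 7910) = 1/((1150 + 10) - 7910) = 1/(1160 - 7910) = 1/(-6750) = -1/6750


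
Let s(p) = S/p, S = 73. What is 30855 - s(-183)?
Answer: 5646538/183 ≈ 30855.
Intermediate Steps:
s(p) = 73/p
30855 - s(-183) = 30855 - 73/(-183) = 30855 - 73*(-1)/183 = 30855 - 1*(-73/183) = 30855 + 73/183 = 5646538/183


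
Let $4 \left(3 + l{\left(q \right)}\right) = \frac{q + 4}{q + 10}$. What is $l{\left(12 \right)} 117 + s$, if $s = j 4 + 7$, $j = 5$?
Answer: $- \frac{3330}{11} \approx -302.73$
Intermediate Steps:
$l{\left(q \right)} = -3 + \frac{4 + q}{4 \left(10 + q\right)}$ ($l{\left(q \right)} = -3 + \frac{\left(q + 4\right) \frac{1}{q + 10}}{4} = -3 + \frac{\left(4 + q\right) \frac{1}{10 + q}}{4} = -3 + \frac{\frac{1}{10 + q} \left(4 + q\right)}{4} = -3 + \frac{4 + q}{4 \left(10 + q\right)}$)
$s = 27$ ($s = 5 \cdot 4 + 7 = 20 + 7 = 27$)
$l{\left(12 \right)} 117 + s = \frac{-116 - 132}{4 \left(10 + 12\right)} 117 + 27 = \frac{-116 - 132}{4 \cdot 22} \cdot 117 + 27 = \frac{1}{4} \cdot \frac{1}{22} \left(-248\right) 117 + 27 = \left(- \frac{31}{11}\right) 117 + 27 = - \frac{3627}{11} + 27 = - \frac{3330}{11}$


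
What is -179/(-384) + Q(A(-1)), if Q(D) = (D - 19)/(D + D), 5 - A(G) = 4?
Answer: -3277/384 ≈ -8.5339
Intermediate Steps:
A(G) = 1 (A(G) = 5 - 1*4 = 5 - 4 = 1)
Q(D) = (-19 + D)/(2*D) (Q(D) = (-19 + D)/((2*D)) = (-19 + D)*(1/(2*D)) = (-19 + D)/(2*D))
-179/(-384) + Q(A(-1)) = -179/(-384) + (½)*(-19 + 1)/1 = -179*(-1/384) + (½)*1*(-18) = 179/384 - 9 = -3277/384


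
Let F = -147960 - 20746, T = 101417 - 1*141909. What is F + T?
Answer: -209198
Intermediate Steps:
T = -40492 (T = 101417 - 141909 = -40492)
F = -168706
F + T = -168706 - 40492 = -209198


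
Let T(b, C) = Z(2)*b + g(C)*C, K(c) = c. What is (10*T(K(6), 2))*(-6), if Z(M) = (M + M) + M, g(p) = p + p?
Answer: -2640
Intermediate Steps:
g(p) = 2*p
Z(M) = 3*M (Z(M) = 2*M + M = 3*M)
T(b, C) = 2*C² + 6*b (T(b, C) = (3*2)*b + (2*C)*C = 6*b + 2*C² = 2*C² + 6*b)
(10*T(K(6), 2))*(-6) = (10*(2*2² + 6*6))*(-6) = (10*(2*4 + 36))*(-6) = (10*(8 + 36))*(-6) = (10*44)*(-6) = 440*(-6) = -2640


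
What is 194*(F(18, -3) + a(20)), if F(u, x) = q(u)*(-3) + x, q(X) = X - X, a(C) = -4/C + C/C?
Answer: -2134/5 ≈ -426.80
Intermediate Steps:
a(C) = 1 - 4/C (a(C) = -4/C + 1 = 1 - 4/C)
q(X) = 0
F(u, x) = x (F(u, x) = 0*(-3) + x = 0 + x = x)
194*(F(18, -3) + a(20)) = 194*(-3 + (-4 + 20)/20) = 194*(-3 + (1/20)*16) = 194*(-3 + 4/5) = 194*(-11/5) = -2134/5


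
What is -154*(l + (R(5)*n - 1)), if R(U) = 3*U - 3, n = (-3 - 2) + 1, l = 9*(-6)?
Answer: 15862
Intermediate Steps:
l = -54
n = -4 (n = -5 + 1 = -4)
R(U) = -3 + 3*U
-154*(l + (R(5)*n - 1)) = -154*(-54 + ((-3 + 3*5)*(-4) - 1)) = -154*(-54 + ((-3 + 15)*(-4) - 1)) = -154*(-54 + (12*(-4) - 1)) = -154*(-54 + (-48 - 1)) = -154*(-54 - 49) = -154*(-103) = 15862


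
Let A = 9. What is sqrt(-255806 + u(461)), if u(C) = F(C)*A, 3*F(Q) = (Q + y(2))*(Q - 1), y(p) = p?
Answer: sqrt(383134) ≈ 618.98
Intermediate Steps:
F(Q) = (-1 + Q)*(2 + Q)/3 (F(Q) = ((Q + 2)*(Q - 1))/3 = ((2 + Q)*(-1 + Q))/3 = ((-1 + Q)*(2 + Q))/3 = (-1 + Q)*(2 + Q)/3)
u(C) = -6 + 3*C + 3*C**2 (u(C) = (-2/3 + C/3 + C**2/3)*9 = -6 + 3*C + 3*C**2)
sqrt(-255806 + u(461)) = sqrt(-255806 + (-6 + 3*461 + 3*461**2)) = sqrt(-255806 + (-6 + 1383 + 3*212521)) = sqrt(-255806 + (-6 + 1383 + 637563)) = sqrt(-255806 + 638940) = sqrt(383134)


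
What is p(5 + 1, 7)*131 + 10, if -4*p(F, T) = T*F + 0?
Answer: -2731/2 ≈ -1365.5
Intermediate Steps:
p(F, T) = -F*T/4 (p(F, T) = -(T*F + 0)/4 = -(F*T + 0)/4 = -F*T/4)
p(5 + 1, 7)*131 + 10 = -¼*(5 + 1)*7*131 + 10 = -¼*6*7*131 + 10 = -21/2*131 + 10 = -2751/2 + 10 = -2731/2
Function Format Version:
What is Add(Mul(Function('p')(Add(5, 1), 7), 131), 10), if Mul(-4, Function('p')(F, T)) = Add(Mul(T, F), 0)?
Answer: Rational(-2731, 2) ≈ -1365.5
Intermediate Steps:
Function('p')(F, T) = Mul(Rational(-1, 4), F, T) (Function('p')(F, T) = Mul(Rational(-1, 4), Add(Mul(T, F), 0)) = Mul(Rational(-1, 4), Add(Mul(F, T), 0)) = Mul(Rational(-1, 4), Mul(F, T)) = Mul(Rational(-1, 4), F, T))
Add(Mul(Function('p')(Add(5, 1), 7), 131), 10) = Add(Mul(Mul(Rational(-1, 4), Add(5, 1), 7), 131), 10) = Add(Mul(Mul(Rational(-1, 4), 6, 7), 131), 10) = Add(Mul(Rational(-21, 2), 131), 10) = Add(Rational(-2751, 2), 10) = Rational(-2731, 2)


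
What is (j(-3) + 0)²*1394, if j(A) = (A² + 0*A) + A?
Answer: 50184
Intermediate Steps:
j(A) = A + A² (j(A) = (A² + 0) + A = A² + A = A + A²)
(j(-3) + 0)²*1394 = (-3*(1 - 3) + 0)²*1394 = (-3*(-2) + 0)²*1394 = (6 + 0)²*1394 = 6²*1394 = 36*1394 = 50184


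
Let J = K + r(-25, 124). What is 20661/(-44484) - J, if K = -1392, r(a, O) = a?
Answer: 21004389/14828 ≈ 1416.5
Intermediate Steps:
J = -1417 (J = -1392 - 25 = -1417)
20661/(-44484) - J = 20661/(-44484) - 1*(-1417) = 20661*(-1/44484) + 1417 = -6887/14828 + 1417 = 21004389/14828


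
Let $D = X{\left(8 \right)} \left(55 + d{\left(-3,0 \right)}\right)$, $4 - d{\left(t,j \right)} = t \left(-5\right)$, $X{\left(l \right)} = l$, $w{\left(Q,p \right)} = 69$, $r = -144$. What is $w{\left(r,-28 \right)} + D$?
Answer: $421$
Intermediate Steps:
$d{\left(t,j \right)} = 4 + 5 t$ ($d{\left(t,j \right)} = 4 - t \left(-5\right) = 4 - - 5 t = 4 + 5 t$)
$D = 352$ ($D = 8 \left(55 + \left(4 + 5 \left(-3\right)\right)\right) = 8 \left(55 + \left(4 - 15\right)\right) = 8 \left(55 - 11\right) = 8 \cdot 44 = 352$)
$w{\left(r,-28 \right)} + D = 69 + 352 = 421$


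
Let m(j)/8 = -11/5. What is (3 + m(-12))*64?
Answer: -4672/5 ≈ -934.40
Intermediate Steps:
m(j) = -88/5 (m(j) = 8*(-11/5) = -88/5)
(3 + m(-12))*64 = (3 - 88/5)*64 = -73/5*64 = -4672/5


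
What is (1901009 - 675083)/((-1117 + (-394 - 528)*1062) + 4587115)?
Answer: 204321/601139 ≈ 0.33989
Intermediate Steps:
(1901009 - 675083)/((-1117 + (-394 - 528)*1062) + 4587115) = 1225926/((-1117 - 922*1062) + 4587115) = 1225926/((-1117 - 979164) + 4587115) = 1225926/(-980281 + 4587115) = 1225926/3606834 = 1225926*(1/3606834) = 204321/601139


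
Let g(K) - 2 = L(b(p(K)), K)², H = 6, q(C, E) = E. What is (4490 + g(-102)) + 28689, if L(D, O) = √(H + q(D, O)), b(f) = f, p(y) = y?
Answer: 33085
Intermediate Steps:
L(D, O) = √(6 + O)
g(K) = 8 + K (g(K) = 2 + (√(6 + K))² = 2 + (6 + K) = 8 + K)
(4490 + g(-102)) + 28689 = (4490 + (8 - 102)) + 28689 = (4490 - 94) + 28689 = 4396 + 28689 = 33085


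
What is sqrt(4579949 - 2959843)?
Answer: sqrt(1620106) ≈ 1272.8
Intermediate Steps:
sqrt(4579949 - 2959843) = sqrt(1620106)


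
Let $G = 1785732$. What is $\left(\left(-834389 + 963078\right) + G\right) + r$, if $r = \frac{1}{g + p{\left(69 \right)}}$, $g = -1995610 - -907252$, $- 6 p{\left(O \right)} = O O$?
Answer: $\frac{4170189007561}{2178303} \approx 1.9144 \cdot 10^{6}$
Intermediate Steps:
$p{\left(O \right)} = - \frac{O^{2}}{6}$ ($p{\left(O \right)} = - \frac{O O}{6} = - \frac{O^{2}}{6}$)
$g = -1088358$ ($g = -1995610 + 907252 = -1088358$)
$r = - \frac{2}{2178303}$ ($r = \frac{1}{-1088358 - \frac{69^{2}}{6}} = \frac{1}{-1088358 - \frac{1587}{2}} = \frac{1}{- \frac{2178303}{2}} = - \frac{2}{2178303} \approx -9.1815 \cdot 10^{-7}$)
$\left(\left(-834389 + 963078\right) + G\right) + r = \left(\left(-834389 + 963078\right) + 1785732\right) - \frac{2}{2178303} = \left(128689 + 1785732\right) - \frac{2}{2178303} = 1914421 - \frac{2}{2178303} = \frac{4170189007561}{2178303}$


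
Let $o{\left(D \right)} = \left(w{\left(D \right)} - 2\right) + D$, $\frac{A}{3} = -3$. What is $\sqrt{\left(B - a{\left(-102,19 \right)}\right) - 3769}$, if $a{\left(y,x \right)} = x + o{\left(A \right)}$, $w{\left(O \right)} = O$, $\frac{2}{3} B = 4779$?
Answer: $\frac{\sqrt{13602}}{2} \approx 58.314$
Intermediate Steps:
$A = -9$ ($A = 3 \left(-3\right) = -9$)
$B = \frac{14337}{2}$ ($B = \frac{3}{2} \cdot 4779 = \frac{14337}{2} \approx 7168.5$)
$o{\left(D \right)} = -2 + 2 D$ ($o{\left(D \right)} = \left(D - 2\right) + D = \left(-2 + D\right) + D = -2 + 2 D$)
$a{\left(y,x \right)} = -20 + x$ ($a{\left(y,x \right)} = x + \left(-2 + 2 \left(-9\right)\right) = x - 20 = -20 + x$)
$\sqrt{\left(B - a{\left(-102,19 \right)}\right) - 3769} = \sqrt{\left(\frac{14337}{2} - \left(-20 + 19\right)\right) - 3769} = \sqrt{\left(\frac{14337}{2} - -1\right) - 3769} = \sqrt{\left(\frac{14337}{2} + 1\right) - 3769} = \sqrt{\frac{14339}{2} - 3769} = \sqrt{\frac{6801}{2}} = \frac{\sqrt{13602}}{2}$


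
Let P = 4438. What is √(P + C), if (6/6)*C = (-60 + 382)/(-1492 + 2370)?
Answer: √855366477/439 ≈ 66.621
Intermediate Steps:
C = 161/439 (C = (-60 + 382)/(-1492 + 2370) = 322/878 = 322*(1/878) = 161/439 ≈ 0.36674)
√(P + C) = √(4438 + 161/439) = √(1948443/439) = √855366477/439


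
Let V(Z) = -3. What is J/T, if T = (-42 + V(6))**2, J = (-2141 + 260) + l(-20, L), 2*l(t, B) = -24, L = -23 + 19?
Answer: -631/675 ≈ -0.93481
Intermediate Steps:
L = -4
l(t, B) = -12 (l(t, B) = (1/2)*(-24) = -12)
J = -1893 (J = (-2141 + 260) - 12 = -1881 - 12 = -1893)
T = 2025 (T = (-42 - 3)**2 = (-45)**2 = 2025)
J/T = -1893/2025 = -1893*1/2025 = -631/675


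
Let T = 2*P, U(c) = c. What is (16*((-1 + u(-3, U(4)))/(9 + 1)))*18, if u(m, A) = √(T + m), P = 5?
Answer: -144/5 + 144*√7/5 ≈ 47.398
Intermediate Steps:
T = 10 (T = 2*5 = 10)
u(m, A) = √(10 + m)
(16*((-1 + u(-3, U(4)))/(9 + 1)))*18 = (16*((-1 + √(10 - 3))/(9 + 1)))*18 = (16*((-1 + √7)/10))*18 = (16*((-1 + √7)*(⅒)))*18 = (16*(-⅒ + √7/10))*18 = (-8/5 + 8*√7/5)*18 = -144/5 + 144*√7/5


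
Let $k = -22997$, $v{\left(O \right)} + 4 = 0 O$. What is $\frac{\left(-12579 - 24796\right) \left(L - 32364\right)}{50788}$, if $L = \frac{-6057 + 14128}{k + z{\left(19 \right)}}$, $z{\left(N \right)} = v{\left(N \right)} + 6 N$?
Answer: $\frac{27684519845125}{1162384956} \approx 23817.0$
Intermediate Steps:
$v{\left(O \right)} = -4$ ($v{\left(O \right)} = -4 + 0 O = -4 + 0 = -4$)
$z{\left(N \right)} = -4 + 6 N$
$L = - \frac{8071}{22887}$ ($L = \frac{-6057 + 14128}{-22997 + \left(-4 + 6 \cdot 19\right)} = \frac{8071}{-22997 + \left(-4 + 114\right)} = \frac{8071}{-22997 + 110} = \frac{8071}{-22887} = 8071 \left(- \frac{1}{22887}\right) = - \frac{8071}{22887} \approx -0.35265$)
$\frac{\left(-12579 - 24796\right) \left(L - 32364\right)}{50788} = \frac{\left(-12579 - 24796\right) \left(- \frac{8071}{22887} - 32364\right)}{50788} = \left(-37375\right) \left(- \frac{740722939}{22887}\right) \frac{1}{50788} = \frac{27684519845125}{22887} \cdot \frac{1}{50788} = \frac{27684519845125}{1162384956}$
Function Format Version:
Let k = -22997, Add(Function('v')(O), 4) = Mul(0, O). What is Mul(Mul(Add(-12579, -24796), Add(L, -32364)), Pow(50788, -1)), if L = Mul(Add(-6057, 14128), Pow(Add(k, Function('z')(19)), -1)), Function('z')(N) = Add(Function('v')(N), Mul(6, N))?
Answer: Rational(27684519845125, 1162384956) ≈ 23817.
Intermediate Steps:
Function('v')(O) = -4 (Function('v')(O) = Add(-4, Mul(0, O)) = Add(-4, 0) = -4)
Function('z')(N) = Add(-4, Mul(6, N))
L = Rational(-8071, 22887) (L = Mul(Add(-6057, 14128), Pow(Add(-22997, Add(-4, Mul(6, 19))), -1)) = Mul(8071, Pow(Add(-22997, Add(-4, 114)), -1)) = Mul(8071, Pow(Add(-22997, 110), -1)) = Mul(8071, Pow(-22887, -1)) = Mul(8071, Rational(-1, 22887)) = Rational(-8071, 22887) ≈ -0.35265)
Mul(Mul(Add(-12579, -24796), Add(L, -32364)), Pow(50788, -1)) = Mul(Mul(Add(-12579, -24796), Add(Rational(-8071, 22887), -32364)), Pow(50788, -1)) = Mul(Mul(-37375, Rational(-740722939, 22887)), Rational(1, 50788)) = Mul(Rational(27684519845125, 22887), Rational(1, 50788)) = Rational(27684519845125, 1162384956)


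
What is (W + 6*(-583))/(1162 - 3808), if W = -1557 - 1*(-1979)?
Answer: 1538/1323 ≈ 1.1625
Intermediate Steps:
W = 422 (W = -1557 + 1979 = 422)
(W + 6*(-583))/(1162 - 3808) = (422 + 6*(-583))/(1162 - 3808) = (422 - 3498)/(-2646) = -3076*(-1/2646) = 1538/1323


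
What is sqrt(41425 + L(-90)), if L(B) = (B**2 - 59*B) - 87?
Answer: 2*sqrt(13687) ≈ 233.98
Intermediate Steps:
L(B) = -87 + B**2 - 59*B
sqrt(41425 + L(-90)) = sqrt(41425 + (-87 + (-90)**2 - 59*(-90))) = sqrt(41425 + (-87 + 8100 + 5310)) = sqrt(41425 + 13323) = sqrt(54748) = 2*sqrt(13687)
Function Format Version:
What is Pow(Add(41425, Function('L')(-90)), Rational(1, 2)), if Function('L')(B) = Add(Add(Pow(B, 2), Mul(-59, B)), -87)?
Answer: Mul(2, Pow(13687, Rational(1, 2))) ≈ 233.98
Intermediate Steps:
Function('L')(B) = Add(-87, Pow(B, 2), Mul(-59, B))
Pow(Add(41425, Function('L')(-90)), Rational(1, 2)) = Pow(Add(41425, Add(-87, Pow(-90, 2), Mul(-59, -90))), Rational(1, 2)) = Pow(Add(41425, Add(-87, 8100, 5310)), Rational(1, 2)) = Pow(Add(41425, 13323), Rational(1, 2)) = Pow(54748, Rational(1, 2)) = Mul(2, Pow(13687, Rational(1, 2)))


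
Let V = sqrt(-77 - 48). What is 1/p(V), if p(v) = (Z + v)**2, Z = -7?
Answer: I/(2*(-38*I + 35*sqrt(5))) ≈ -0.0025102 + 0.0051699*I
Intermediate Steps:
V = 5*I*sqrt(5) (V = sqrt(-125) = 5*I*sqrt(5) ≈ 11.18*I)
p(v) = (-7 + v)**2
1/p(V) = 1/((-7 + 5*I*sqrt(5))**2) = (-7 + 5*I*sqrt(5))**(-2)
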